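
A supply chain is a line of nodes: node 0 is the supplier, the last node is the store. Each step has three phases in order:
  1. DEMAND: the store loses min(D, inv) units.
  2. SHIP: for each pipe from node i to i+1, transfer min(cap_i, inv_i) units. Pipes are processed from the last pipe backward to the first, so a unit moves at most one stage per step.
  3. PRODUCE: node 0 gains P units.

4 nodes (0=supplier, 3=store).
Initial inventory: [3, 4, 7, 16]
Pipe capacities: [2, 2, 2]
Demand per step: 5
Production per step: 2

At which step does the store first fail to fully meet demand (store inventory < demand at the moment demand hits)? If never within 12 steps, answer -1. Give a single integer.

Step 1: demand=5,sold=5 ship[2->3]=2 ship[1->2]=2 ship[0->1]=2 prod=2 -> [3 4 7 13]
Step 2: demand=5,sold=5 ship[2->3]=2 ship[1->2]=2 ship[0->1]=2 prod=2 -> [3 4 7 10]
Step 3: demand=5,sold=5 ship[2->3]=2 ship[1->2]=2 ship[0->1]=2 prod=2 -> [3 4 7 7]
Step 4: demand=5,sold=5 ship[2->3]=2 ship[1->2]=2 ship[0->1]=2 prod=2 -> [3 4 7 4]
Step 5: demand=5,sold=4 ship[2->3]=2 ship[1->2]=2 ship[0->1]=2 prod=2 -> [3 4 7 2]
Step 6: demand=5,sold=2 ship[2->3]=2 ship[1->2]=2 ship[0->1]=2 prod=2 -> [3 4 7 2]
Step 7: demand=5,sold=2 ship[2->3]=2 ship[1->2]=2 ship[0->1]=2 prod=2 -> [3 4 7 2]
Step 8: demand=5,sold=2 ship[2->3]=2 ship[1->2]=2 ship[0->1]=2 prod=2 -> [3 4 7 2]
Step 9: demand=5,sold=2 ship[2->3]=2 ship[1->2]=2 ship[0->1]=2 prod=2 -> [3 4 7 2]
Step 10: demand=5,sold=2 ship[2->3]=2 ship[1->2]=2 ship[0->1]=2 prod=2 -> [3 4 7 2]
Step 11: demand=5,sold=2 ship[2->3]=2 ship[1->2]=2 ship[0->1]=2 prod=2 -> [3 4 7 2]
Step 12: demand=5,sold=2 ship[2->3]=2 ship[1->2]=2 ship[0->1]=2 prod=2 -> [3 4 7 2]
First stockout at step 5

5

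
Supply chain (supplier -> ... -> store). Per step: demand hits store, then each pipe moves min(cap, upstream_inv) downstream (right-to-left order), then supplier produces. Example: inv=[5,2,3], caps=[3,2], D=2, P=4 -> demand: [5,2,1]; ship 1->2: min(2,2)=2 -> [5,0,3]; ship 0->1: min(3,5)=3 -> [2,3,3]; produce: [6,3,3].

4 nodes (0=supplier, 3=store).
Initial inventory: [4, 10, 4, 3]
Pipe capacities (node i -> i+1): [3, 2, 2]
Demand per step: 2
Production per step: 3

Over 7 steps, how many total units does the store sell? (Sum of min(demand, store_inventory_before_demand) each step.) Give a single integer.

Answer: 14

Derivation:
Step 1: sold=2 (running total=2) -> [4 11 4 3]
Step 2: sold=2 (running total=4) -> [4 12 4 3]
Step 3: sold=2 (running total=6) -> [4 13 4 3]
Step 4: sold=2 (running total=8) -> [4 14 4 3]
Step 5: sold=2 (running total=10) -> [4 15 4 3]
Step 6: sold=2 (running total=12) -> [4 16 4 3]
Step 7: sold=2 (running total=14) -> [4 17 4 3]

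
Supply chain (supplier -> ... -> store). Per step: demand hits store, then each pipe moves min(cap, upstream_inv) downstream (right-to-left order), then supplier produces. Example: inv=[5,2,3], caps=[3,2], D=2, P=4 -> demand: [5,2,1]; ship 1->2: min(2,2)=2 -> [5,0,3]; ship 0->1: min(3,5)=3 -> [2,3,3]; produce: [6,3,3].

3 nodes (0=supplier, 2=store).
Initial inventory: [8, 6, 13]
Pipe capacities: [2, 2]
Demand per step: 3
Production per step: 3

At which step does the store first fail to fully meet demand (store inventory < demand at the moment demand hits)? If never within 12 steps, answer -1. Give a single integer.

Step 1: demand=3,sold=3 ship[1->2]=2 ship[0->1]=2 prod=3 -> [9 6 12]
Step 2: demand=3,sold=3 ship[1->2]=2 ship[0->1]=2 prod=3 -> [10 6 11]
Step 3: demand=3,sold=3 ship[1->2]=2 ship[0->1]=2 prod=3 -> [11 6 10]
Step 4: demand=3,sold=3 ship[1->2]=2 ship[0->1]=2 prod=3 -> [12 6 9]
Step 5: demand=3,sold=3 ship[1->2]=2 ship[0->1]=2 prod=3 -> [13 6 8]
Step 6: demand=3,sold=3 ship[1->2]=2 ship[0->1]=2 prod=3 -> [14 6 7]
Step 7: demand=3,sold=3 ship[1->2]=2 ship[0->1]=2 prod=3 -> [15 6 6]
Step 8: demand=3,sold=3 ship[1->2]=2 ship[0->1]=2 prod=3 -> [16 6 5]
Step 9: demand=3,sold=3 ship[1->2]=2 ship[0->1]=2 prod=3 -> [17 6 4]
Step 10: demand=3,sold=3 ship[1->2]=2 ship[0->1]=2 prod=3 -> [18 6 3]
Step 11: demand=3,sold=3 ship[1->2]=2 ship[0->1]=2 prod=3 -> [19 6 2]
Step 12: demand=3,sold=2 ship[1->2]=2 ship[0->1]=2 prod=3 -> [20 6 2]
First stockout at step 12

12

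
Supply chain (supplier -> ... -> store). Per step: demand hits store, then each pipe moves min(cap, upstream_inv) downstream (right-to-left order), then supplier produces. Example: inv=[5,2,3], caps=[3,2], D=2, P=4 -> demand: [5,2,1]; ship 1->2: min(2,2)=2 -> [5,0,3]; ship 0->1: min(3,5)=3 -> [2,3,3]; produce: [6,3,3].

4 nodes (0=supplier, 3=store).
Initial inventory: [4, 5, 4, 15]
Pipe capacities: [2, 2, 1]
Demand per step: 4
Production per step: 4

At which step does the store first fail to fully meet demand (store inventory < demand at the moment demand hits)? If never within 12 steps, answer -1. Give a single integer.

Step 1: demand=4,sold=4 ship[2->3]=1 ship[1->2]=2 ship[0->1]=2 prod=4 -> [6 5 5 12]
Step 2: demand=4,sold=4 ship[2->3]=1 ship[1->2]=2 ship[0->1]=2 prod=4 -> [8 5 6 9]
Step 3: demand=4,sold=4 ship[2->3]=1 ship[1->2]=2 ship[0->1]=2 prod=4 -> [10 5 7 6]
Step 4: demand=4,sold=4 ship[2->3]=1 ship[1->2]=2 ship[0->1]=2 prod=4 -> [12 5 8 3]
Step 5: demand=4,sold=3 ship[2->3]=1 ship[1->2]=2 ship[0->1]=2 prod=4 -> [14 5 9 1]
Step 6: demand=4,sold=1 ship[2->3]=1 ship[1->2]=2 ship[0->1]=2 prod=4 -> [16 5 10 1]
Step 7: demand=4,sold=1 ship[2->3]=1 ship[1->2]=2 ship[0->1]=2 prod=4 -> [18 5 11 1]
Step 8: demand=4,sold=1 ship[2->3]=1 ship[1->2]=2 ship[0->1]=2 prod=4 -> [20 5 12 1]
Step 9: demand=4,sold=1 ship[2->3]=1 ship[1->2]=2 ship[0->1]=2 prod=4 -> [22 5 13 1]
Step 10: demand=4,sold=1 ship[2->3]=1 ship[1->2]=2 ship[0->1]=2 prod=4 -> [24 5 14 1]
Step 11: demand=4,sold=1 ship[2->3]=1 ship[1->2]=2 ship[0->1]=2 prod=4 -> [26 5 15 1]
Step 12: demand=4,sold=1 ship[2->3]=1 ship[1->2]=2 ship[0->1]=2 prod=4 -> [28 5 16 1]
First stockout at step 5

5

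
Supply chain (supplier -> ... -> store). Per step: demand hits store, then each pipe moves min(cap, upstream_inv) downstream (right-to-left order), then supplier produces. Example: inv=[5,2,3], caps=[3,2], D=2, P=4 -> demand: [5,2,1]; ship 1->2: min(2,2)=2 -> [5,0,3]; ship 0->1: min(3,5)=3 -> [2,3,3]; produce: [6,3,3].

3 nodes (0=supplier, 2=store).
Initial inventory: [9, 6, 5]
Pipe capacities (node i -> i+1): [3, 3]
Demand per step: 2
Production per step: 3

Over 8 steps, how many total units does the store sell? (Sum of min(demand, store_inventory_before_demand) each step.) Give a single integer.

Step 1: sold=2 (running total=2) -> [9 6 6]
Step 2: sold=2 (running total=4) -> [9 6 7]
Step 3: sold=2 (running total=6) -> [9 6 8]
Step 4: sold=2 (running total=8) -> [9 6 9]
Step 5: sold=2 (running total=10) -> [9 6 10]
Step 6: sold=2 (running total=12) -> [9 6 11]
Step 7: sold=2 (running total=14) -> [9 6 12]
Step 8: sold=2 (running total=16) -> [9 6 13]

Answer: 16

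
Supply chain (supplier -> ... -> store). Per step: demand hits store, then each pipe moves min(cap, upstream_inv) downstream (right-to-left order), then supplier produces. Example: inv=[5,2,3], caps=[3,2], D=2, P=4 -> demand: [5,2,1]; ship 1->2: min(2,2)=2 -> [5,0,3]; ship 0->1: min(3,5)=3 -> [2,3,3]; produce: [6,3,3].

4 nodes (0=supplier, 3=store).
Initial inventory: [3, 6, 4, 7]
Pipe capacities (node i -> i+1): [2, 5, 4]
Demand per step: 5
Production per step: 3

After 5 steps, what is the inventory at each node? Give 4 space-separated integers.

Step 1: demand=5,sold=5 ship[2->3]=4 ship[1->2]=5 ship[0->1]=2 prod=3 -> inv=[4 3 5 6]
Step 2: demand=5,sold=5 ship[2->3]=4 ship[1->2]=3 ship[0->1]=2 prod=3 -> inv=[5 2 4 5]
Step 3: demand=5,sold=5 ship[2->3]=4 ship[1->2]=2 ship[0->1]=2 prod=3 -> inv=[6 2 2 4]
Step 4: demand=5,sold=4 ship[2->3]=2 ship[1->2]=2 ship[0->1]=2 prod=3 -> inv=[7 2 2 2]
Step 5: demand=5,sold=2 ship[2->3]=2 ship[1->2]=2 ship[0->1]=2 prod=3 -> inv=[8 2 2 2]

8 2 2 2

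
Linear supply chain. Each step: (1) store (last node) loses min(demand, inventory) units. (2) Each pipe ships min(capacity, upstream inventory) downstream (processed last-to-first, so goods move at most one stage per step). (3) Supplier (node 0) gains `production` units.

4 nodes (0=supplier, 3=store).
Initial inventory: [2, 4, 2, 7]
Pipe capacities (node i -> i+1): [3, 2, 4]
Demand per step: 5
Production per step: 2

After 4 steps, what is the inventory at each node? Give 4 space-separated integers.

Step 1: demand=5,sold=5 ship[2->3]=2 ship[1->2]=2 ship[0->1]=2 prod=2 -> inv=[2 4 2 4]
Step 2: demand=5,sold=4 ship[2->3]=2 ship[1->2]=2 ship[0->1]=2 prod=2 -> inv=[2 4 2 2]
Step 3: demand=5,sold=2 ship[2->3]=2 ship[1->2]=2 ship[0->1]=2 prod=2 -> inv=[2 4 2 2]
Step 4: demand=5,sold=2 ship[2->3]=2 ship[1->2]=2 ship[0->1]=2 prod=2 -> inv=[2 4 2 2]

2 4 2 2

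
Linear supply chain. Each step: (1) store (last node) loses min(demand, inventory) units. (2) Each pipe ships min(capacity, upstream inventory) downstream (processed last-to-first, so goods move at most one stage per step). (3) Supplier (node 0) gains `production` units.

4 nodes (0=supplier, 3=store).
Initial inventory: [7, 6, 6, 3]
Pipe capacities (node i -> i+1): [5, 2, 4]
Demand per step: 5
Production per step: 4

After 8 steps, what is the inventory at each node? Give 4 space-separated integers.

Step 1: demand=5,sold=3 ship[2->3]=4 ship[1->2]=2 ship[0->1]=5 prod=4 -> inv=[6 9 4 4]
Step 2: demand=5,sold=4 ship[2->3]=4 ship[1->2]=2 ship[0->1]=5 prod=4 -> inv=[5 12 2 4]
Step 3: demand=5,sold=4 ship[2->3]=2 ship[1->2]=2 ship[0->1]=5 prod=4 -> inv=[4 15 2 2]
Step 4: demand=5,sold=2 ship[2->3]=2 ship[1->2]=2 ship[0->1]=4 prod=4 -> inv=[4 17 2 2]
Step 5: demand=5,sold=2 ship[2->3]=2 ship[1->2]=2 ship[0->1]=4 prod=4 -> inv=[4 19 2 2]
Step 6: demand=5,sold=2 ship[2->3]=2 ship[1->2]=2 ship[0->1]=4 prod=4 -> inv=[4 21 2 2]
Step 7: demand=5,sold=2 ship[2->3]=2 ship[1->2]=2 ship[0->1]=4 prod=4 -> inv=[4 23 2 2]
Step 8: demand=5,sold=2 ship[2->3]=2 ship[1->2]=2 ship[0->1]=4 prod=4 -> inv=[4 25 2 2]

4 25 2 2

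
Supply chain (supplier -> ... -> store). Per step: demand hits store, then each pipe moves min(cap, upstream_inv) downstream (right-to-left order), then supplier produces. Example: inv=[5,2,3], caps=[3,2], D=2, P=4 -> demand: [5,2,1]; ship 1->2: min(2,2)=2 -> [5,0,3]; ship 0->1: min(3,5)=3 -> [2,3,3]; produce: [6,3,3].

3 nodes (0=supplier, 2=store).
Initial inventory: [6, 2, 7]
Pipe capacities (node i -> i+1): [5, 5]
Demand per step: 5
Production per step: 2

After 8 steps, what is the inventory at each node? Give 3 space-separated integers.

Step 1: demand=5,sold=5 ship[1->2]=2 ship[0->1]=5 prod=2 -> inv=[3 5 4]
Step 2: demand=5,sold=4 ship[1->2]=5 ship[0->1]=3 prod=2 -> inv=[2 3 5]
Step 3: demand=5,sold=5 ship[1->2]=3 ship[0->1]=2 prod=2 -> inv=[2 2 3]
Step 4: demand=5,sold=3 ship[1->2]=2 ship[0->1]=2 prod=2 -> inv=[2 2 2]
Step 5: demand=5,sold=2 ship[1->2]=2 ship[0->1]=2 prod=2 -> inv=[2 2 2]
Step 6: demand=5,sold=2 ship[1->2]=2 ship[0->1]=2 prod=2 -> inv=[2 2 2]
Step 7: demand=5,sold=2 ship[1->2]=2 ship[0->1]=2 prod=2 -> inv=[2 2 2]
Step 8: demand=5,sold=2 ship[1->2]=2 ship[0->1]=2 prod=2 -> inv=[2 2 2]

2 2 2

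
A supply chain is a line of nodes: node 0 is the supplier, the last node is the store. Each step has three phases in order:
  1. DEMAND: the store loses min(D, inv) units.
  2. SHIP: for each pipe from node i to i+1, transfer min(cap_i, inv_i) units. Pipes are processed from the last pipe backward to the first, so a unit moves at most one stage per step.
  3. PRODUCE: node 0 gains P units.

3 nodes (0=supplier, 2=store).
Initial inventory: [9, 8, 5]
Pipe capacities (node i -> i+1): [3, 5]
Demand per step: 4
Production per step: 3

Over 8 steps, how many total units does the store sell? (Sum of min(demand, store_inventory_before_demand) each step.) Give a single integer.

Step 1: sold=4 (running total=4) -> [9 6 6]
Step 2: sold=4 (running total=8) -> [9 4 7]
Step 3: sold=4 (running total=12) -> [9 3 7]
Step 4: sold=4 (running total=16) -> [9 3 6]
Step 5: sold=4 (running total=20) -> [9 3 5]
Step 6: sold=4 (running total=24) -> [9 3 4]
Step 7: sold=4 (running total=28) -> [9 3 3]
Step 8: sold=3 (running total=31) -> [9 3 3]

Answer: 31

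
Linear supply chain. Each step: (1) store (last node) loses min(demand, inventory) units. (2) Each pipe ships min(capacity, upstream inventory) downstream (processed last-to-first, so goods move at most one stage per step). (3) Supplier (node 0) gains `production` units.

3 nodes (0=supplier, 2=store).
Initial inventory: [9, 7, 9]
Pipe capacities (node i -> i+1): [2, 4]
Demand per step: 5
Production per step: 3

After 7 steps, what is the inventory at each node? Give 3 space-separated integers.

Step 1: demand=5,sold=5 ship[1->2]=4 ship[0->1]=2 prod=3 -> inv=[10 5 8]
Step 2: demand=5,sold=5 ship[1->2]=4 ship[0->1]=2 prod=3 -> inv=[11 3 7]
Step 3: demand=5,sold=5 ship[1->2]=3 ship[0->1]=2 prod=3 -> inv=[12 2 5]
Step 4: demand=5,sold=5 ship[1->2]=2 ship[0->1]=2 prod=3 -> inv=[13 2 2]
Step 5: demand=5,sold=2 ship[1->2]=2 ship[0->1]=2 prod=3 -> inv=[14 2 2]
Step 6: demand=5,sold=2 ship[1->2]=2 ship[0->1]=2 prod=3 -> inv=[15 2 2]
Step 7: demand=5,sold=2 ship[1->2]=2 ship[0->1]=2 prod=3 -> inv=[16 2 2]

16 2 2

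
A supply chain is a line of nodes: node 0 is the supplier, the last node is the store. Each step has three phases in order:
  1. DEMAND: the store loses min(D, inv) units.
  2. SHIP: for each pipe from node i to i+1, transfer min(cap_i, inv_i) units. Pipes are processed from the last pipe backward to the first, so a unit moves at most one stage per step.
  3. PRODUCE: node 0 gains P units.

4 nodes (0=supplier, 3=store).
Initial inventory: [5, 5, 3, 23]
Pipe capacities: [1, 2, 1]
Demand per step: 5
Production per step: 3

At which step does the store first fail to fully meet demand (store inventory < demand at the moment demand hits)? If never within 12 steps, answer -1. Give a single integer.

Step 1: demand=5,sold=5 ship[2->3]=1 ship[1->2]=2 ship[0->1]=1 prod=3 -> [7 4 4 19]
Step 2: demand=5,sold=5 ship[2->3]=1 ship[1->2]=2 ship[0->1]=1 prod=3 -> [9 3 5 15]
Step 3: demand=5,sold=5 ship[2->3]=1 ship[1->2]=2 ship[0->1]=1 prod=3 -> [11 2 6 11]
Step 4: demand=5,sold=5 ship[2->3]=1 ship[1->2]=2 ship[0->1]=1 prod=3 -> [13 1 7 7]
Step 5: demand=5,sold=5 ship[2->3]=1 ship[1->2]=1 ship[0->1]=1 prod=3 -> [15 1 7 3]
Step 6: demand=5,sold=3 ship[2->3]=1 ship[1->2]=1 ship[0->1]=1 prod=3 -> [17 1 7 1]
Step 7: demand=5,sold=1 ship[2->3]=1 ship[1->2]=1 ship[0->1]=1 prod=3 -> [19 1 7 1]
Step 8: demand=5,sold=1 ship[2->3]=1 ship[1->2]=1 ship[0->1]=1 prod=3 -> [21 1 7 1]
Step 9: demand=5,sold=1 ship[2->3]=1 ship[1->2]=1 ship[0->1]=1 prod=3 -> [23 1 7 1]
Step 10: demand=5,sold=1 ship[2->3]=1 ship[1->2]=1 ship[0->1]=1 prod=3 -> [25 1 7 1]
Step 11: demand=5,sold=1 ship[2->3]=1 ship[1->2]=1 ship[0->1]=1 prod=3 -> [27 1 7 1]
Step 12: demand=5,sold=1 ship[2->3]=1 ship[1->2]=1 ship[0->1]=1 prod=3 -> [29 1 7 1]
First stockout at step 6

6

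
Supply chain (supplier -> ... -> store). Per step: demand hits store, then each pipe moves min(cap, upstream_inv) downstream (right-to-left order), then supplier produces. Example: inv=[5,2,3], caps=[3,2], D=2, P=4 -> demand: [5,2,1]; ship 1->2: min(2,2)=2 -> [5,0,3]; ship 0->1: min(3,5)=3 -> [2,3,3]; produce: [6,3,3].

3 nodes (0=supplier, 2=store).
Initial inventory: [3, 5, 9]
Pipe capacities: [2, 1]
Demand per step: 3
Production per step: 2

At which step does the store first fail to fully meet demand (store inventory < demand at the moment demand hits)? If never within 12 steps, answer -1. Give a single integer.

Step 1: demand=3,sold=3 ship[1->2]=1 ship[0->1]=2 prod=2 -> [3 6 7]
Step 2: demand=3,sold=3 ship[1->2]=1 ship[0->1]=2 prod=2 -> [3 7 5]
Step 3: demand=3,sold=3 ship[1->2]=1 ship[0->1]=2 prod=2 -> [3 8 3]
Step 4: demand=3,sold=3 ship[1->2]=1 ship[0->1]=2 prod=2 -> [3 9 1]
Step 5: demand=3,sold=1 ship[1->2]=1 ship[0->1]=2 prod=2 -> [3 10 1]
Step 6: demand=3,sold=1 ship[1->2]=1 ship[0->1]=2 prod=2 -> [3 11 1]
Step 7: demand=3,sold=1 ship[1->2]=1 ship[0->1]=2 prod=2 -> [3 12 1]
Step 8: demand=3,sold=1 ship[1->2]=1 ship[0->1]=2 prod=2 -> [3 13 1]
Step 9: demand=3,sold=1 ship[1->2]=1 ship[0->1]=2 prod=2 -> [3 14 1]
Step 10: demand=3,sold=1 ship[1->2]=1 ship[0->1]=2 prod=2 -> [3 15 1]
Step 11: demand=3,sold=1 ship[1->2]=1 ship[0->1]=2 prod=2 -> [3 16 1]
Step 12: demand=3,sold=1 ship[1->2]=1 ship[0->1]=2 prod=2 -> [3 17 1]
First stockout at step 5

5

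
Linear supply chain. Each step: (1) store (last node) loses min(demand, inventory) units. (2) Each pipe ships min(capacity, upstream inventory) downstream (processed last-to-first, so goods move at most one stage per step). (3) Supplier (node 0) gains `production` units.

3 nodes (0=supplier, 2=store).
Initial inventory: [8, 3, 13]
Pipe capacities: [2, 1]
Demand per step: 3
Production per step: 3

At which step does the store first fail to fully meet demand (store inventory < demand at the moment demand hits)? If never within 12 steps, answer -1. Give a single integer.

Step 1: demand=3,sold=3 ship[1->2]=1 ship[0->1]=2 prod=3 -> [9 4 11]
Step 2: demand=3,sold=3 ship[1->2]=1 ship[0->1]=2 prod=3 -> [10 5 9]
Step 3: demand=3,sold=3 ship[1->2]=1 ship[0->1]=2 prod=3 -> [11 6 7]
Step 4: demand=3,sold=3 ship[1->2]=1 ship[0->1]=2 prod=3 -> [12 7 5]
Step 5: demand=3,sold=3 ship[1->2]=1 ship[0->1]=2 prod=3 -> [13 8 3]
Step 6: demand=3,sold=3 ship[1->2]=1 ship[0->1]=2 prod=3 -> [14 9 1]
Step 7: demand=3,sold=1 ship[1->2]=1 ship[0->1]=2 prod=3 -> [15 10 1]
Step 8: demand=3,sold=1 ship[1->2]=1 ship[0->1]=2 prod=3 -> [16 11 1]
Step 9: demand=3,sold=1 ship[1->2]=1 ship[0->1]=2 prod=3 -> [17 12 1]
Step 10: demand=3,sold=1 ship[1->2]=1 ship[0->1]=2 prod=3 -> [18 13 1]
Step 11: demand=3,sold=1 ship[1->2]=1 ship[0->1]=2 prod=3 -> [19 14 1]
Step 12: demand=3,sold=1 ship[1->2]=1 ship[0->1]=2 prod=3 -> [20 15 1]
First stockout at step 7

7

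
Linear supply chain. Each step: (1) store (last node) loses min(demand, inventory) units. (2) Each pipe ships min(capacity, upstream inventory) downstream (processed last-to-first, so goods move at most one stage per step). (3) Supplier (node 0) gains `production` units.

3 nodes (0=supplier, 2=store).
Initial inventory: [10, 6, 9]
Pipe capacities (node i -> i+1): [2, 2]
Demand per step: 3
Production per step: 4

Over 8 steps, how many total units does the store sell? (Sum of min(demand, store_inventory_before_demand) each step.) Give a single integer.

Step 1: sold=3 (running total=3) -> [12 6 8]
Step 2: sold=3 (running total=6) -> [14 6 7]
Step 3: sold=3 (running total=9) -> [16 6 6]
Step 4: sold=3 (running total=12) -> [18 6 5]
Step 5: sold=3 (running total=15) -> [20 6 4]
Step 6: sold=3 (running total=18) -> [22 6 3]
Step 7: sold=3 (running total=21) -> [24 6 2]
Step 8: sold=2 (running total=23) -> [26 6 2]

Answer: 23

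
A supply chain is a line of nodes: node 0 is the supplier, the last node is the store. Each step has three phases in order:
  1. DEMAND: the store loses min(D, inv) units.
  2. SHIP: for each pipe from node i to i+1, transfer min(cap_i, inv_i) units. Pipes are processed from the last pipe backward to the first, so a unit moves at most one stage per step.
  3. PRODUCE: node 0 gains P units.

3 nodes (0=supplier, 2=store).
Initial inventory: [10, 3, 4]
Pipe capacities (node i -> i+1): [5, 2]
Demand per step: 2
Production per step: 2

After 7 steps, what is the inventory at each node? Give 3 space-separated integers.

Step 1: demand=2,sold=2 ship[1->2]=2 ship[0->1]=5 prod=2 -> inv=[7 6 4]
Step 2: demand=2,sold=2 ship[1->2]=2 ship[0->1]=5 prod=2 -> inv=[4 9 4]
Step 3: demand=2,sold=2 ship[1->2]=2 ship[0->1]=4 prod=2 -> inv=[2 11 4]
Step 4: demand=2,sold=2 ship[1->2]=2 ship[0->1]=2 prod=2 -> inv=[2 11 4]
Step 5: demand=2,sold=2 ship[1->2]=2 ship[0->1]=2 prod=2 -> inv=[2 11 4]
Step 6: demand=2,sold=2 ship[1->2]=2 ship[0->1]=2 prod=2 -> inv=[2 11 4]
Step 7: demand=2,sold=2 ship[1->2]=2 ship[0->1]=2 prod=2 -> inv=[2 11 4]

2 11 4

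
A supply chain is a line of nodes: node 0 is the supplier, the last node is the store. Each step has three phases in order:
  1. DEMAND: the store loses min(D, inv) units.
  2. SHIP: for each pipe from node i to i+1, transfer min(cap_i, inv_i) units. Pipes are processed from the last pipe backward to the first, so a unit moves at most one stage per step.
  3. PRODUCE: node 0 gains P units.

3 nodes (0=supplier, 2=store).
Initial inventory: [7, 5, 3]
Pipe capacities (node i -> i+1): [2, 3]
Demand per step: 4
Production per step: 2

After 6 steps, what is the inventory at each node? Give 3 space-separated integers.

Step 1: demand=4,sold=3 ship[1->2]=3 ship[0->1]=2 prod=2 -> inv=[7 4 3]
Step 2: demand=4,sold=3 ship[1->2]=3 ship[0->1]=2 prod=2 -> inv=[7 3 3]
Step 3: demand=4,sold=3 ship[1->2]=3 ship[0->1]=2 prod=2 -> inv=[7 2 3]
Step 4: demand=4,sold=3 ship[1->2]=2 ship[0->1]=2 prod=2 -> inv=[7 2 2]
Step 5: demand=4,sold=2 ship[1->2]=2 ship[0->1]=2 prod=2 -> inv=[7 2 2]
Step 6: demand=4,sold=2 ship[1->2]=2 ship[0->1]=2 prod=2 -> inv=[7 2 2]

7 2 2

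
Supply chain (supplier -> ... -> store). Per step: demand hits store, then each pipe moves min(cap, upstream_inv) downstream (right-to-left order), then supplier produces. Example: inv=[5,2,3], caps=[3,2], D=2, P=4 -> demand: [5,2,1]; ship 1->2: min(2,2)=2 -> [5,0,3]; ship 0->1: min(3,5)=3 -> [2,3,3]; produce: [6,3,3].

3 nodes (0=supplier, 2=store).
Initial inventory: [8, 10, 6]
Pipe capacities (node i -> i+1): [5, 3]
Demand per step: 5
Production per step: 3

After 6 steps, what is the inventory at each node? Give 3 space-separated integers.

Step 1: demand=5,sold=5 ship[1->2]=3 ship[0->1]=5 prod=3 -> inv=[6 12 4]
Step 2: demand=5,sold=4 ship[1->2]=3 ship[0->1]=5 prod=3 -> inv=[4 14 3]
Step 3: demand=5,sold=3 ship[1->2]=3 ship[0->1]=4 prod=3 -> inv=[3 15 3]
Step 4: demand=5,sold=3 ship[1->2]=3 ship[0->1]=3 prod=3 -> inv=[3 15 3]
Step 5: demand=5,sold=3 ship[1->2]=3 ship[0->1]=3 prod=3 -> inv=[3 15 3]
Step 6: demand=5,sold=3 ship[1->2]=3 ship[0->1]=3 prod=3 -> inv=[3 15 3]

3 15 3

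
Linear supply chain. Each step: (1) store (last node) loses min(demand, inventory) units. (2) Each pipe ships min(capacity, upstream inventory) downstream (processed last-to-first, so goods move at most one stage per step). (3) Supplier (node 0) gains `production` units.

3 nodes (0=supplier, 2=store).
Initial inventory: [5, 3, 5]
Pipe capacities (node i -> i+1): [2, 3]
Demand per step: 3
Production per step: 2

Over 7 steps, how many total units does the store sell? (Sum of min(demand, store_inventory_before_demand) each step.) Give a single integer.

Answer: 18

Derivation:
Step 1: sold=3 (running total=3) -> [5 2 5]
Step 2: sold=3 (running total=6) -> [5 2 4]
Step 3: sold=3 (running total=9) -> [5 2 3]
Step 4: sold=3 (running total=12) -> [5 2 2]
Step 5: sold=2 (running total=14) -> [5 2 2]
Step 6: sold=2 (running total=16) -> [5 2 2]
Step 7: sold=2 (running total=18) -> [5 2 2]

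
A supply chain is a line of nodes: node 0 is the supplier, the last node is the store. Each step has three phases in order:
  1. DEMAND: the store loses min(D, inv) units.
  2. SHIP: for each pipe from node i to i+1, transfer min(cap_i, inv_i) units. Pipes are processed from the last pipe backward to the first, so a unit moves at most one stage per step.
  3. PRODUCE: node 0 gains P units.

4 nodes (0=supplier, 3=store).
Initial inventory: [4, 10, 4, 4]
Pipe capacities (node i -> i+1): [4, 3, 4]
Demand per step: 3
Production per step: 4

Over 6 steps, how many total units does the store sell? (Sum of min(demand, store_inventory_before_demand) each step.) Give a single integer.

Answer: 18

Derivation:
Step 1: sold=3 (running total=3) -> [4 11 3 5]
Step 2: sold=3 (running total=6) -> [4 12 3 5]
Step 3: sold=3 (running total=9) -> [4 13 3 5]
Step 4: sold=3 (running total=12) -> [4 14 3 5]
Step 5: sold=3 (running total=15) -> [4 15 3 5]
Step 6: sold=3 (running total=18) -> [4 16 3 5]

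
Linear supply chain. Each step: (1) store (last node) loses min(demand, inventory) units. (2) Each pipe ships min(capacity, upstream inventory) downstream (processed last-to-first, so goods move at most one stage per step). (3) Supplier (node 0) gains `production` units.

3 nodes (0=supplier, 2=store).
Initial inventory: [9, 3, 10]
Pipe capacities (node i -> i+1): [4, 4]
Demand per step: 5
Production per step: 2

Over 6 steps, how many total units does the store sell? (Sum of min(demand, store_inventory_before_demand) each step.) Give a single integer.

Answer: 28

Derivation:
Step 1: sold=5 (running total=5) -> [7 4 8]
Step 2: sold=5 (running total=10) -> [5 4 7]
Step 3: sold=5 (running total=15) -> [3 4 6]
Step 4: sold=5 (running total=20) -> [2 3 5]
Step 5: sold=5 (running total=25) -> [2 2 3]
Step 6: sold=3 (running total=28) -> [2 2 2]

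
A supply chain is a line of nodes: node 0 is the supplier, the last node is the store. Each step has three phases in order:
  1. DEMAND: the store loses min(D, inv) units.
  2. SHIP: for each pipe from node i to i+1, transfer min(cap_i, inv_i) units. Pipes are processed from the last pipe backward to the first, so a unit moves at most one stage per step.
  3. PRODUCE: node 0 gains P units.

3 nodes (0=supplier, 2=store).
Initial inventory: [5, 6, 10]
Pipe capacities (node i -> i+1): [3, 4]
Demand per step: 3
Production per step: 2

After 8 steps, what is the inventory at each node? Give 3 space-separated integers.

Step 1: demand=3,sold=3 ship[1->2]=4 ship[0->1]=3 prod=2 -> inv=[4 5 11]
Step 2: demand=3,sold=3 ship[1->2]=4 ship[0->1]=3 prod=2 -> inv=[3 4 12]
Step 3: demand=3,sold=3 ship[1->2]=4 ship[0->1]=3 prod=2 -> inv=[2 3 13]
Step 4: demand=3,sold=3 ship[1->2]=3 ship[0->1]=2 prod=2 -> inv=[2 2 13]
Step 5: demand=3,sold=3 ship[1->2]=2 ship[0->1]=2 prod=2 -> inv=[2 2 12]
Step 6: demand=3,sold=3 ship[1->2]=2 ship[0->1]=2 prod=2 -> inv=[2 2 11]
Step 7: demand=3,sold=3 ship[1->2]=2 ship[0->1]=2 prod=2 -> inv=[2 2 10]
Step 8: demand=3,sold=3 ship[1->2]=2 ship[0->1]=2 prod=2 -> inv=[2 2 9]

2 2 9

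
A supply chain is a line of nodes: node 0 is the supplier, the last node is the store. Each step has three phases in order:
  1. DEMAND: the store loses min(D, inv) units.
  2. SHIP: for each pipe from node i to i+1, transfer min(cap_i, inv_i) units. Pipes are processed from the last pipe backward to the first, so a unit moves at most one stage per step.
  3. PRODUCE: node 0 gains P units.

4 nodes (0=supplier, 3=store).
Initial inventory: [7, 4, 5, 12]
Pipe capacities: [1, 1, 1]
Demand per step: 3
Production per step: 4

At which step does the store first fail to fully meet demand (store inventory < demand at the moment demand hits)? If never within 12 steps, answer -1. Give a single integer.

Step 1: demand=3,sold=3 ship[2->3]=1 ship[1->2]=1 ship[0->1]=1 prod=4 -> [10 4 5 10]
Step 2: demand=3,sold=3 ship[2->3]=1 ship[1->2]=1 ship[0->1]=1 prod=4 -> [13 4 5 8]
Step 3: demand=3,sold=3 ship[2->3]=1 ship[1->2]=1 ship[0->1]=1 prod=4 -> [16 4 5 6]
Step 4: demand=3,sold=3 ship[2->3]=1 ship[1->2]=1 ship[0->1]=1 prod=4 -> [19 4 5 4]
Step 5: demand=3,sold=3 ship[2->3]=1 ship[1->2]=1 ship[0->1]=1 prod=4 -> [22 4 5 2]
Step 6: demand=3,sold=2 ship[2->3]=1 ship[1->2]=1 ship[0->1]=1 prod=4 -> [25 4 5 1]
Step 7: demand=3,sold=1 ship[2->3]=1 ship[1->2]=1 ship[0->1]=1 prod=4 -> [28 4 5 1]
Step 8: demand=3,sold=1 ship[2->3]=1 ship[1->2]=1 ship[0->1]=1 prod=4 -> [31 4 5 1]
Step 9: demand=3,sold=1 ship[2->3]=1 ship[1->2]=1 ship[0->1]=1 prod=4 -> [34 4 5 1]
Step 10: demand=3,sold=1 ship[2->3]=1 ship[1->2]=1 ship[0->1]=1 prod=4 -> [37 4 5 1]
Step 11: demand=3,sold=1 ship[2->3]=1 ship[1->2]=1 ship[0->1]=1 prod=4 -> [40 4 5 1]
Step 12: demand=3,sold=1 ship[2->3]=1 ship[1->2]=1 ship[0->1]=1 prod=4 -> [43 4 5 1]
First stockout at step 6

6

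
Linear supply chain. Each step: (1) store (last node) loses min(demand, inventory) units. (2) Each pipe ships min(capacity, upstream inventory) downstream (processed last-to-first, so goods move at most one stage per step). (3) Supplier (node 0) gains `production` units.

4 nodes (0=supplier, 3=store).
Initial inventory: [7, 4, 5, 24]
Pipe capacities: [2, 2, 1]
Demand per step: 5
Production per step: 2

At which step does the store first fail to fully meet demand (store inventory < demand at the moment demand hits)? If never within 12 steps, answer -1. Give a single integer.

Step 1: demand=5,sold=5 ship[2->3]=1 ship[1->2]=2 ship[0->1]=2 prod=2 -> [7 4 6 20]
Step 2: demand=5,sold=5 ship[2->3]=1 ship[1->2]=2 ship[0->1]=2 prod=2 -> [7 4 7 16]
Step 3: demand=5,sold=5 ship[2->3]=1 ship[1->2]=2 ship[0->1]=2 prod=2 -> [7 4 8 12]
Step 4: demand=5,sold=5 ship[2->3]=1 ship[1->2]=2 ship[0->1]=2 prod=2 -> [7 4 9 8]
Step 5: demand=5,sold=5 ship[2->3]=1 ship[1->2]=2 ship[0->1]=2 prod=2 -> [7 4 10 4]
Step 6: demand=5,sold=4 ship[2->3]=1 ship[1->2]=2 ship[0->1]=2 prod=2 -> [7 4 11 1]
Step 7: demand=5,sold=1 ship[2->3]=1 ship[1->2]=2 ship[0->1]=2 prod=2 -> [7 4 12 1]
Step 8: demand=5,sold=1 ship[2->3]=1 ship[1->2]=2 ship[0->1]=2 prod=2 -> [7 4 13 1]
Step 9: demand=5,sold=1 ship[2->3]=1 ship[1->2]=2 ship[0->1]=2 prod=2 -> [7 4 14 1]
Step 10: demand=5,sold=1 ship[2->3]=1 ship[1->2]=2 ship[0->1]=2 prod=2 -> [7 4 15 1]
Step 11: demand=5,sold=1 ship[2->3]=1 ship[1->2]=2 ship[0->1]=2 prod=2 -> [7 4 16 1]
Step 12: demand=5,sold=1 ship[2->3]=1 ship[1->2]=2 ship[0->1]=2 prod=2 -> [7 4 17 1]
First stockout at step 6

6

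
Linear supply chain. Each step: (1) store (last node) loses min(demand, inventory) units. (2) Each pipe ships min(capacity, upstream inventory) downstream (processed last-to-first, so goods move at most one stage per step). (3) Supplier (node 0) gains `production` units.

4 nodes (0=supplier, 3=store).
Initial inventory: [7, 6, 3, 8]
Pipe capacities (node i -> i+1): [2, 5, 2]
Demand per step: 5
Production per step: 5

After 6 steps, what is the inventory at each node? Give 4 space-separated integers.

Step 1: demand=5,sold=5 ship[2->3]=2 ship[1->2]=5 ship[0->1]=2 prod=5 -> inv=[10 3 6 5]
Step 2: demand=5,sold=5 ship[2->3]=2 ship[1->2]=3 ship[0->1]=2 prod=5 -> inv=[13 2 7 2]
Step 3: demand=5,sold=2 ship[2->3]=2 ship[1->2]=2 ship[0->1]=2 prod=5 -> inv=[16 2 7 2]
Step 4: demand=5,sold=2 ship[2->3]=2 ship[1->2]=2 ship[0->1]=2 prod=5 -> inv=[19 2 7 2]
Step 5: demand=5,sold=2 ship[2->3]=2 ship[1->2]=2 ship[0->1]=2 prod=5 -> inv=[22 2 7 2]
Step 6: demand=5,sold=2 ship[2->3]=2 ship[1->2]=2 ship[0->1]=2 prod=5 -> inv=[25 2 7 2]

25 2 7 2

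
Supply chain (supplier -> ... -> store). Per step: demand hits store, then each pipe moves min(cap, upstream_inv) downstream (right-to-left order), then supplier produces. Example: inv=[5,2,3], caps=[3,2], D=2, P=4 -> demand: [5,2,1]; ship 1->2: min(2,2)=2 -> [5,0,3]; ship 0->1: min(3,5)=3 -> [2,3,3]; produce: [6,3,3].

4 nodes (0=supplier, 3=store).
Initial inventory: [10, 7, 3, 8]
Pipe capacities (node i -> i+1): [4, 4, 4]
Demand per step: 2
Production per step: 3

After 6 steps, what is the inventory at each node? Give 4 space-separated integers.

Step 1: demand=2,sold=2 ship[2->3]=3 ship[1->2]=4 ship[0->1]=4 prod=3 -> inv=[9 7 4 9]
Step 2: demand=2,sold=2 ship[2->3]=4 ship[1->2]=4 ship[0->1]=4 prod=3 -> inv=[8 7 4 11]
Step 3: demand=2,sold=2 ship[2->3]=4 ship[1->2]=4 ship[0->1]=4 prod=3 -> inv=[7 7 4 13]
Step 4: demand=2,sold=2 ship[2->3]=4 ship[1->2]=4 ship[0->1]=4 prod=3 -> inv=[6 7 4 15]
Step 5: demand=2,sold=2 ship[2->3]=4 ship[1->2]=4 ship[0->1]=4 prod=3 -> inv=[5 7 4 17]
Step 6: demand=2,sold=2 ship[2->3]=4 ship[1->2]=4 ship[0->1]=4 prod=3 -> inv=[4 7 4 19]

4 7 4 19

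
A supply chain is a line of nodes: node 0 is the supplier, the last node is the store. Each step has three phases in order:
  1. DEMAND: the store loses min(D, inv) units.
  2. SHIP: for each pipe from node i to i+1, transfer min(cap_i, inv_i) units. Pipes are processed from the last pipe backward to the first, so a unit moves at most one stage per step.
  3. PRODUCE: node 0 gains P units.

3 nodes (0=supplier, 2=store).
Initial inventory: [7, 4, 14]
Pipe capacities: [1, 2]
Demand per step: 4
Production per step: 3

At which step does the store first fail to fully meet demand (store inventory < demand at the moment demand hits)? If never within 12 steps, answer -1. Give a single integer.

Step 1: demand=4,sold=4 ship[1->2]=2 ship[0->1]=1 prod=3 -> [9 3 12]
Step 2: demand=4,sold=4 ship[1->2]=2 ship[0->1]=1 prod=3 -> [11 2 10]
Step 3: demand=4,sold=4 ship[1->2]=2 ship[0->1]=1 prod=3 -> [13 1 8]
Step 4: demand=4,sold=4 ship[1->2]=1 ship[0->1]=1 prod=3 -> [15 1 5]
Step 5: demand=4,sold=4 ship[1->2]=1 ship[0->1]=1 prod=3 -> [17 1 2]
Step 6: demand=4,sold=2 ship[1->2]=1 ship[0->1]=1 prod=3 -> [19 1 1]
Step 7: demand=4,sold=1 ship[1->2]=1 ship[0->1]=1 prod=3 -> [21 1 1]
Step 8: demand=4,sold=1 ship[1->2]=1 ship[0->1]=1 prod=3 -> [23 1 1]
Step 9: demand=4,sold=1 ship[1->2]=1 ship[0->1]=1 prod=3 -> [25 1 1]
Step 10: demand=4,sold=1 ship[1->2]=1 ship[0->1]=1 prod=3 -> [27 1 1]
Step 11: demand=4,sold=1 ship[1->2]=1 ship[0->1]=1 prod=3 -> [29 1 1]
Step 12: demand=4,sold=1 ship[1->2]=1 ship[0->1]=1 prod=3 -> [31 1 1]
First stockout at step 6

6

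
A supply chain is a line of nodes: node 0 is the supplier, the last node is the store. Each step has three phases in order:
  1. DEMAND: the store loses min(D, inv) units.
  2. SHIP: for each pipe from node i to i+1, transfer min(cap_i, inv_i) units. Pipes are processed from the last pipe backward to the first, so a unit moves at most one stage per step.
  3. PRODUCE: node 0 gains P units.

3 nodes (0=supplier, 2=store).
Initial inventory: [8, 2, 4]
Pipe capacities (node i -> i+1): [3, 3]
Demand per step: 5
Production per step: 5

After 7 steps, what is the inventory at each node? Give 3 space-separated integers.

Step 1: demand=5,sold=4 ship[1->2]=2 ship[0->1]=3 prod=5 -> inv=[10 3 2]
Step 2: demand=5,sold=2 ship[1->2]=3 ship[0->1]=3 prod=5 -> inv=[12 3 3]
Step 3: demand=5,sold=3 ship[1->2]=3 ship[0->1]=3 prod=5 -> inv=[14 3 3]
Step 4: demand=5,sold=3 ship[1->2]=3 ship[0->1]=3 prod=5 -> inv=[16 3 3]
Step 5: demand=5,sold=3 ship[1->2]=3 ship[0->1]=3 prod=5 -> inv=[18 3 3]
Step 6: demand=5,sold=3 ship[1->2]=3 ship[0->1]=3 prod=5 -> inv=[20 3 3]
Step 7: demand=5,sold=3 ship[1->2]=3 ship[0->1]=3 prod=5 -> inv=[22 3 3]

22 3 3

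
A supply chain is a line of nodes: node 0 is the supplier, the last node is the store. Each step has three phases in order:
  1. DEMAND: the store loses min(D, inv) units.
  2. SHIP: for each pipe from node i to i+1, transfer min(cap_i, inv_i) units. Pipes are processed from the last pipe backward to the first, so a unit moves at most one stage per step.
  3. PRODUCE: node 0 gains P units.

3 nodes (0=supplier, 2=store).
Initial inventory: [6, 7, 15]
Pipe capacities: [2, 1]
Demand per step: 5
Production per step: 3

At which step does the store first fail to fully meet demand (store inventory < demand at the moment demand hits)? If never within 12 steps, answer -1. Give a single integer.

Step 1: demand=5,sold=5 ship[1->2]=1 ship[0->1]=2 prod=3 -> [7 8 11]
Step 2: demand=5,sold=5 ship[1->2]=1 ship[0->1]=2 prod=3 -> [8 9 7]
Step 3: demand=5,sold=5 ship[1->2]=1 ship[0->1]=2 prod=3 -> [9 10 3]
Step 4: demand=5,sold=3 ship[1->2]=1 ship[0->1]=2 prod=3 -> [10 11 1]
Step 5: demand=5,sold=1 ship[1->2]=1 ship[0->1]=2 prod=3 -> [11 12 1]
Step 6: demand=5,sold=1 ship[1->2]=1 ship[0->1]=2 prod=3 -> [12 13 1]
Step 7: demand=5,sold=1 ship[1->2]=1 ship[0->1]=2 prod=3 -> [13 14 1]
Step 8: demand=5,sold=1 ship[1->2]=1 ship[0->1]=2 prod=3 -> [14 15 1]
Step 9: demand=5,sold=1 ship[1->2]=1 ship[0->1]=2 prod=3 -> [15 16 1]
Step 10: demand=5,sold=1 ship[1->2]=1 ship[0->1]=2 prod=3 -> [16 17 1]
Step 11: demand=5,sold=1 ship[1->2]=1 ship[0->1]=2 prod=3 -> [17 18 1]
Step 12: demand=5,sold=1 ship[1->2]=1 ship[0->1]=2 prod=3 -> [18 19 1]
First stockout at step 4

4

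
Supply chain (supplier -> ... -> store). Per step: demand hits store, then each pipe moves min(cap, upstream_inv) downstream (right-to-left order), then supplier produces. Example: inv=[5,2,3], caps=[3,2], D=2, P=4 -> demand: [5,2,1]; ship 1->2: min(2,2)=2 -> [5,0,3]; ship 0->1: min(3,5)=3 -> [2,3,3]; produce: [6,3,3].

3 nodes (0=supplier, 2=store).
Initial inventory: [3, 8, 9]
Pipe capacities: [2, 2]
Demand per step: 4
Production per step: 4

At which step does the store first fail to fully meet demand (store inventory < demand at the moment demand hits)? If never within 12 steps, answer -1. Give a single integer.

Step 1: demand=4,sold=4 ship[1->2]=2 ship[0->1]=2 prod=4 -> [5 8 7]
Step 2: demand=4,sold=4 ship[1->2]=2 ship[0->1]=2 prod=4 -> [7 8 5]
Step 3: demand=4,sold=4 ship[1->2]=2 ship[0->1]=2 prod=4 -> [9 8 3]
Step 4: demand=4,sold=3 ship[1->2]=2 ship[0->1]=2 prod=4 -> [11 8 2]
Step 5: demand=4,sold=2 ship[1->2]=2 ship[0->1]=2 prod=4 -> [13 8 2]
Step 6: demand=4,sold=2 ship[1->2]=2 ship[0->1]=2 prod=4 -> [15 8 2]
Step 7: demand=4,sold=2 ship[1->2]=2 ship[0->1]=2 prod=4 -> [17 8 2]
Step 8: demand=4,sold=2 ship[1->2]=2 ship[0->1]=2 prod=4 -> [19 8 2]
Step 9: demand=4,sold=2 ship[1->2]=2 ship[0->1]=2 prod=4 -> [21 8 2]
Step 10: demand=4,sold=2 ship[1->2]=2 ship[0->1]=2 prod=4 -> [23 8 2]
Step 11: demand=4,sold=2 ship[1->2]=2 ship[0->1]=2 prod=4 -> [25 8 2]
Step 12: demand=4,sold=2 ship[1->2]=2 ship[0->1]=2 prod=4 -> [27 8 2]
First stockout at step 4

4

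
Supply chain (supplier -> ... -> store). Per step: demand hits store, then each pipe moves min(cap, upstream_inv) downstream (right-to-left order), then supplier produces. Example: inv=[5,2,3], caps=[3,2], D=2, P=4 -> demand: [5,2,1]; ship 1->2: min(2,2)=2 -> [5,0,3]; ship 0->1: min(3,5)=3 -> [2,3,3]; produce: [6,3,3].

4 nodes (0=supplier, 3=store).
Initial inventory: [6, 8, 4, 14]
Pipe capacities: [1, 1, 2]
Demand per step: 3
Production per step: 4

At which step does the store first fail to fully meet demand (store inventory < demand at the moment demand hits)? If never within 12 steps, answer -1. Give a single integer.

Step 1: demand=3,sold=3 ship[2->3]=2 ship[1->2]=1 ship[0->1]=1 prod=4 -> [9 8 3 13]
Step 2: demand=3,sold=3 ship[2->3]=2 ship[1->2]=1 ship[0->1]=1 prod=4 -> [12 8 2 12]
Step 3: demand=3,sold=3 ship[2->3]=2 ship[1->2]=1 ship[0->1]=1 prod=4 -> [15 8 1 11]
Step 4: demand=3,sold=3 ship[2->3]=1 ship[1->2]=1 ship[0->1]=1 prod=4 -> [18 8 1 9]
Step 5: demand=3,sold=3 ship[2->3]=1 ship[1->2]=1 ship[0->1]=1 prod=4 -> [21 8 1 7]
Step 6: demand=3,sold=3 ship[2->3]=1 ship[1->2]=1 ship[0->1]=1 prod=4 -> [24 8 1 5]
Step 7: demand=3,sold=3 ship[2->3]=1 ship[1->2]=1 ship[0->1]=1 prod=4 -> [27 8 1 3]
Step 8: demand=3,sold=3 ship[2->3]=1 ship[1->2]=1 ship[0->1]=1 prod=4 -> [30 8 1 1]
Step 9: demand=3,sold=1 ship[2->3]=1 ship[1->2]=1 ship[0->1]=1 prod=4 -> [33 8 1 1]
Step 10: demand=3,sold=1 ship[2->3]=1 ship[1->2]=1 ship[0->1]=1 prod=4 -> [36 8 1 1]
Step 11: demand=3,sold=1 ship[2->3]=1 ship[1->2]=1 ship[0->1]=1 prod=4 -> [39 8 1 1]
Step 12: demand=3,sold=1 ship[2->3]=1 ship[1->2]=1 ship[0->1]=1 prod=4 -> [42 8 1 1]
First stockout at step 9

9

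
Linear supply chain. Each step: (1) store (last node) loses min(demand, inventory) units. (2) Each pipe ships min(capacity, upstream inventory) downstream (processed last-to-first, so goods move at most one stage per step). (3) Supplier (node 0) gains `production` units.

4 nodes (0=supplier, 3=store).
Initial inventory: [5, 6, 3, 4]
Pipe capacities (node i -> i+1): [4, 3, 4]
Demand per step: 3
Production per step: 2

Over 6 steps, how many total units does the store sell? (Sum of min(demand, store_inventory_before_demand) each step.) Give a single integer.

Step 1: sold=3 (running total=3) -> [3 7 3 4]
Step 2: sold=3 (running total=6) -> [2 7 3 4]
Step 3: sold=3 (running total=9) -> [2 6 3 4]
Step 4: sold=3 (running total=12) -> [2 5 3 4]
Step 5: sold=3 (running total=15) -> [2 4 3 4]
Step 6: sold=3 (running total=18) -> [2 3 3 4]

Answer: 18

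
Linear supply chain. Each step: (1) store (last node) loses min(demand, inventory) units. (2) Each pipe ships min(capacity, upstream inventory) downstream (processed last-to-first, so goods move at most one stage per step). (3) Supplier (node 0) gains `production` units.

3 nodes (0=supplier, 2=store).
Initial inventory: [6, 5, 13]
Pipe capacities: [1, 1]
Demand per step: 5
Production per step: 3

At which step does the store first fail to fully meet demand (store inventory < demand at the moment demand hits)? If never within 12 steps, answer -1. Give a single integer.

Step 1: demand=5,sold=5 ship[1->2]=1 ship[0->1]=1 prod=3 -> [8 5 9]
Step 2: demand=5,sold=5 ship[1->2]=1 ship[0->1]=1 prod=3 -> [10 5 5]
Step 3: demand=5,sold=5 ship[1->2]=1 ship[0->1]=1 prod=3 -> [12 5 1]
Step 4: demand=5,sold=1 ship[1->2]=1 ship[0->1]=1 prod=3 -> [14 5 1]
Step 5: demand=5,sold=1 ship[1->2]=1 ship[0->1]=1 prod=3 -> [16 5 1]
Step 6: demand=5,sold=1 ship[1->2]=1 ship[0->1]=1 prod=3 -> [18 5 1]
Step 7: demand=5,sold=1 ship[1->2]=1 ship[0->1]=1 prod=3 -> [20 5 1]
Step 8: demand=5,sold=1 ship[1->2]=1 ship[0->1]=1 prod=3 -> [22 5 1]
Step 9: demand=5,sold=1 ship[1->2]=1 ship[0->1]=1 prod=3 -> [24 5 1]
Step 10: demand=5,sold=1 ship[1->2]=1 ship[0->1]=1 prod=3 -> [26 5 1]
Step 11: demand=5,sold=1 ship[1->2]=1 ship[0->1]=1 prod=3 -> [28 5 1]
Step 12: demand=5,sold=1 ship[1->2]=1 ship[0->1]=1 prod=3 -> [30 5 1]
First stockout at step 4

4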